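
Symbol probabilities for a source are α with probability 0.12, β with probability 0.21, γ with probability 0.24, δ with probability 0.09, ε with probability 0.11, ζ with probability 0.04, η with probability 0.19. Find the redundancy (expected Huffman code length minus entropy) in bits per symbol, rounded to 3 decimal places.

0.042 bits

Entropy H = −Σ p log₂ p ≈ 2.6379 bits.
Huffman merges: 1/25+9/100→13/100; 11/100+3/25→23/100; 13/100+19/100→8/25; 21/100+23/100→11/25; 6/25+8/25→14/25; 11/25+14/25→1. L = 67/25 ≈ 2.6800.
L − H = 2.6800 − 2.6379 = 0.042 bits.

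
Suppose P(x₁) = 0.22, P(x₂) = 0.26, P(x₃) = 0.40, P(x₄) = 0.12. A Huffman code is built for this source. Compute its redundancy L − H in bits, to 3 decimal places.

0.058 bits

Entropy H = −Σ p log₂ p ≈ 1.8817 bits.
Huffman merges: 3/25+11/50→17/50; 13/50+17/50→3/5; 2/5+3/5→1. L = 97/50 ≈ 1.9400.
L − H = 1.9400 − 1.8817 = 0.058 bits.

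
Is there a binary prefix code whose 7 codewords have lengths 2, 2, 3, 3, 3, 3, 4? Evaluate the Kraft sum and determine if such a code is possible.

1.0625; no

With common denominator 2^4 = 16: Σ 2^(−ℓᵢ) = 4/16 + 4/16 + 2/16 + 2/16 + 2/16 + 2/16 + 1/16 = 17/16 = 1.0625.
Kraft's inequality requires Σ ≤ 1; here Σ = 1.0625 > 1, so no such prefix code exists.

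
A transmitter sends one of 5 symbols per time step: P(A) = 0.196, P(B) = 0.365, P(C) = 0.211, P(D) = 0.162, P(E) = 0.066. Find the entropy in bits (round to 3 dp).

H = −Σ pᵢ log₂ pᵢ.
−0.196·log₂(0.196) = 0.4608
−0.365·log₂(0.365) = 0.5307
−0.211·log₂(0.211) = 0.4736
−0.162·log₂(0.162) = 0.4254
−0.066·log₂(0.066) = 0.2588
Sum ≈ 2.1494 → 2.149 bits.

2.149 bits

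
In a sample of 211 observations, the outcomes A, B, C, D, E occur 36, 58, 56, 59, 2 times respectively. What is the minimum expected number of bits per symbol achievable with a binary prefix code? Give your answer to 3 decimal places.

2.180 bits/symbol

Probabilities are the counts divided by 211.
Repeatedly combine the two least-probable nodes; the expected code length is the sum of the merged weights.
merge 2/211 + 36/211 → 38/211
merge 38/211 + 56/211 → 94/211
merge 58/211 + 59/211 → 117/211
merge 94/211 + 117/211 → 1
L = 38/211 + 94/211 + 117/211 + 1 = 460/211 ≈ 2.180 bits/symbol.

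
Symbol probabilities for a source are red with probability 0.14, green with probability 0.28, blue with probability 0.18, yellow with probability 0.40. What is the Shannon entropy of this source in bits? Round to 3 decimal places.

H = −Σ pᵢ log₂ pᵢ.
−0.14·log₂(0.14) = 0.3971
−0.28·log₂(0.28) = 0.5142
−0.18·log₂(0.18) = 0.4453
−0.40·log₂(0.40) = 0.5288
Sum ≈ 1.8854 → 1.885 bits.

1.885 bits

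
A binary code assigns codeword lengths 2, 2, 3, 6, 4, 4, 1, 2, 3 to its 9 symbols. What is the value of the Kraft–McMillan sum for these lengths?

With common denominator 2^6 = 64: Σ 2^(−ℓᵢ) = 16/64 + 16/64 + 8/64 + 1/64 + 4/64 + 4/64 + 32/64 + 16/64 + 8/64 = 105/64 = 1.640625.

1.640625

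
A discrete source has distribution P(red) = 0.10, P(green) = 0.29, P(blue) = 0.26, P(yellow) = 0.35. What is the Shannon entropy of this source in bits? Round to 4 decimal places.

H = −Σ pᵢ log₂ pᵢ.
−0.10·log₂(0.10) = 0.3322
−0.29·log₂(0.29) = 0.5179
−0.26·log₂(0.26) = 0.5053
−0.35·log₂(0.35) = 0.5301
Sum ≈ 1.8855 → 1.8855 bits.

1.8855 bits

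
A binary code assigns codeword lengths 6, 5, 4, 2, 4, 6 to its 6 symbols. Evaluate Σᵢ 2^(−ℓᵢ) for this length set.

With common denominator 2^6 = 64: Σ 2^(−ℓᵢ) = 1/64 + 2/64 + 4/64 + 16/64 + 4/64 + 1/64 = 28/64 = 0.4375.

0.4375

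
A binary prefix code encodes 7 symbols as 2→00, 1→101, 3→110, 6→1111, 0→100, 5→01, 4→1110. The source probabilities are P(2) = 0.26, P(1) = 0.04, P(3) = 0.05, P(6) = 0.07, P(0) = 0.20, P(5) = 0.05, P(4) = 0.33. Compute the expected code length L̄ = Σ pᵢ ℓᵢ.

L̄ = Σ pᵢ·ℓᵢ = 0.26·2 + 0.04·3 + 0.05·3 + 0.07·4 + 0.20·3 + 0.05·2 + 0.33·4 = 3.09 bits/symbol.

3.09 bits/symbol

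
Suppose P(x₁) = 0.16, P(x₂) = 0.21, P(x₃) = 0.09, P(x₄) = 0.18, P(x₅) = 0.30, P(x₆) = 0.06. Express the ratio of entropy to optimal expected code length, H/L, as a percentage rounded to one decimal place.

Entropy H = −Σ p log₂ p ≈ 2.4184 bits.
Huffman merges: 3/50+9/100→3/20; 3/20+4/25→31/100; 9/50+21/100→39/100; 3/10+31/100→61/100; 39/100+61/100→1. L = 123/50 ≈ 2.4600.
Efficiency = H/L = 2.4184/2.4600 = 98.3%.

98.3%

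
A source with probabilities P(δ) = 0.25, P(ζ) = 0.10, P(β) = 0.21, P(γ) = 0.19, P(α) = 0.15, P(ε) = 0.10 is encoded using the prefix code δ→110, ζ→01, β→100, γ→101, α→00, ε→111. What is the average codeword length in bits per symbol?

L̄ = Σ pᵢ·ℓᵢ = 0.25·3 + 0.10·2 + 0.21·3 + 0.19·3 + 0.15·2 + 0.10·3 = 2.75 bits/symbol.

2.75 bits/symbol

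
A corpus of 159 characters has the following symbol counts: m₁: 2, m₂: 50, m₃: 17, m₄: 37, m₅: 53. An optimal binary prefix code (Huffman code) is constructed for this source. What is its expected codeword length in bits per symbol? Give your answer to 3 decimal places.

2.119 bits/symbol

Probabilities are the counts divided by 159.
Repeatedly combine the two least-probable nodes; the expected code length is the sum of the merged weights.
merge 2/159 + 17/159 → 19/159
merge 19/159 + 37/159 → 56/159
merge 50/159 + 1/3 → 103/159
merge 56/159 + 103/159 → 1
L = 19/159 + 56/159 + 103/159 + 1 = 337/159 ≈ 2.119 bits/symbol.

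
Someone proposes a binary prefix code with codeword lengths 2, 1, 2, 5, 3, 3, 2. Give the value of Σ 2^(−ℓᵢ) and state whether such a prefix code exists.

With common denominator 2^5 = 32: Σ 2^(−ℓᵢ) = 8/32 + 16/32 + 8/32 + 1/32 + 4/32 + 4/32 + 8/32 = 49/32 = 1.53125.
Kraft's inequality requires Σ ≤ 1; here Σ = 1.53125 > 1, so no such prefix code exists.

1.53125; no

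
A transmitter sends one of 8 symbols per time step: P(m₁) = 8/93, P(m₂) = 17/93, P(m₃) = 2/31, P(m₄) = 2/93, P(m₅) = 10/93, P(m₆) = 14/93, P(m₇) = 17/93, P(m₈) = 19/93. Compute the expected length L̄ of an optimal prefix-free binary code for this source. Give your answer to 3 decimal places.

2.871 bits/symbol

Repeatedly combine the two least-probable nodes; the expected code length is the sum of the merged weights.
merge 2/93 + 2/31 → 8/93
merge 8/93 + 8/93 → 16/93
merge 10/93 + 14/93 → 8/31
merge 16/93 + 17/93 → 11/31
merge 17/93 + 19/93 → 12/31
merge 8/31 + 11/31 → 19/31
merge 12/31 + 19/31 → 1
L = 8/93 + 16/93 + 8/31 + 11/31 + 12/31 + 19/31 + 1 = 89/31 ≈ 2.871 bits/symbol.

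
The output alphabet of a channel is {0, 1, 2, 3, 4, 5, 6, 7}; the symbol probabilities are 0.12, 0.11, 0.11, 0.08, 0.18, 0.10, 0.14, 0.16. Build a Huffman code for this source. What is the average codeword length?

3 bits/symbol

Repeatedly combine the two least-probable nodes; the expected code length is the sum of the merged weights.
merge 2/25 + 1/10 → 9/50
merge 11/100 + 11/100 → 11/50
merge 3/25 + 7/50 → 13/50
merge 4/25 + 9/50 → 17/50
merge 9/50 + 11/50 → 2/5
merge 13/50 + 17/50 → 3/5
merge 2/5 + 3/5 → 1
L = 9/50 + 11/50 + 13/50 + 17/50 + 2/5 + 3/5 + 1 = 3 bits/symbol.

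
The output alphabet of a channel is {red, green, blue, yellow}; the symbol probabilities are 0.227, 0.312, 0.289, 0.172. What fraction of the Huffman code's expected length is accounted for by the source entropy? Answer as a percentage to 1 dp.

Entropy H = −Σ p log₂ p ≈ 1.9642 bits.
Huffman merges: 43/250+227/1000→399/1000; 289/1000+39/125→601/1000; 399/1000+601/1000→1. L = 2 ≈ 2.0000.
Efficiency = H/L = 1.9642/2.0000 = 98.2%.

98.2%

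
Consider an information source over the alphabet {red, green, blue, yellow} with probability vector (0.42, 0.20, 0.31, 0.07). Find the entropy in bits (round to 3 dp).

1.782 bits

H = −Σ pᵢ log₂ pᵢ.
−0.42·log₂(0.42) = 0.5256
−0.20·log₂(0.20) = 0.4644
−0.31·log₂(0.31) = 0.5238
−0.07·log₂(0.07) = 0.2686
Sum ≈ 1.7824 → 1.782 bits.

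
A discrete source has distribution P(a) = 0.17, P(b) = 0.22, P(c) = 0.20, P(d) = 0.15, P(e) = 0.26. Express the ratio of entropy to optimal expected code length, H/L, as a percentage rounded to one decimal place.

Entropy H = −Σ p log₂ p ≈ 2.2954 bits.
Huffman merges: 3/20+17/100→8/25; 1/5+11/50→21/50; 13/50+8/25→29/50; 21/50+29/50→1. L = 58/25 ≈ 2.3200.
Efficiency = H/L = 2.2954/2.3200 = 98.9%.

98.9%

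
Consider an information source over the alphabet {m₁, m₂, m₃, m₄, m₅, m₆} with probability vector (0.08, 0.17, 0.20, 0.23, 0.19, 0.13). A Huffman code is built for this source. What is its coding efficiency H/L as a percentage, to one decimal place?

Entropy H = −Σ p log₂ p ≈ 2.5160 bits.
Huffman merges: 2/25+13/100→21/100; 17/100+19/100→9/25; 1/5+21/100→41/100; 23/100+9/25→59/100; 41/100+59/100→1. L = 257/100 ≈ 2.5700.
Efficiency = H/L = 2.5160/2.5700 = 97.9%.

97.9%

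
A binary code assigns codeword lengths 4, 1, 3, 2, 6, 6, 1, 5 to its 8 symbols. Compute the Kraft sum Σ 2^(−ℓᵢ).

1.5

With common denominator 2^6 = 64: Σ 2^(−ℓᵢ) = 4/64 + 32/64 + 8/64 + 16/64 + 1/64 + 1/64 + 32/64 + 2/64 = 96/64 = 1.5.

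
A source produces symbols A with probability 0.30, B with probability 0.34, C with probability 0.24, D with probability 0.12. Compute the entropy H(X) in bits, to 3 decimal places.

1.911 bits

H = −Σ pᵢ log₂ pᵢ.
−0.30·log₂(0.30) = 0.5211
−0.34·log₂(0.34) = 0.5292
−0.24·log₂(0.24) = 0.4941
−0.12·log₂(0.12) = 0.3671
Sum ≈ 1.9115 → 1.911 bits.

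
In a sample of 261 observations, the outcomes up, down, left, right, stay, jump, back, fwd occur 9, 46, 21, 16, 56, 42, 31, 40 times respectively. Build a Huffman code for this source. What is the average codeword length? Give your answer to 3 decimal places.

Probabilities are the counts divided by 261.
Repeatedly combine the two least-probable nodes; the expected code length is the sum of the merged weights.
merge 1/29 + 16/261 → 25/261
merge 7/87 + 25/261 → 46/261
merge 31/261 + 40/261 → 71/261
merge 14/87 + 46/261 → 88/261
merge 46/261 + 56/261 → 34/87
merge 71/261 + 88/261 → 53/87
merge 34/87 + 53/87 → 1
L = 25/261 + 46/261 + 71/261 + 88/261 + 34/87 + 53/87 + 1 = 752/261 ≈ 2.881 bits/symbol.

2.881 bits/symbol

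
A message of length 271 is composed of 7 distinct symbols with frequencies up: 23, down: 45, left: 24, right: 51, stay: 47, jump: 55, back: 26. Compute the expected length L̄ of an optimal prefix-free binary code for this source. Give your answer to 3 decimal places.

2.782 bits/symbol

Probabilities are the counts divided by 271.
Repeatedly combine the two least-probable nodes; the expected code length is the sum of the merged weights.
merge 23/271 + 24/271 → 47/271
merge 26/271 + 45/271 → 71/271
merge 47/271 + 47/271 → 94/271
merge 51/271 + 55/271 → 106/271
merge 71/271 + 94/271 → 165/271
merge 106/271 + 165/271 → 1
L = 47/271 + 71/271 + 94/271 + 106/271 + 165/271 + 1 = 754/271 ≈ 2.782 bits/symbol.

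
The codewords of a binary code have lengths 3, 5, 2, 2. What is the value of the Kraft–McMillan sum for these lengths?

With common denominator 2^5 = 32: Σ 2^(−ℓᵢ) = 4/32 + 1/32 + 8/32 + 8/32 = 21/32 = 0.65625.

0.65625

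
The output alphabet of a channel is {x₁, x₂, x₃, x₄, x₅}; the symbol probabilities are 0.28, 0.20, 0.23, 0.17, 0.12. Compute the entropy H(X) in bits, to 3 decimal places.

2.268 bits

H = −Σ pᵢ log₂ pᵢ.
−0.28·log₂(0.28) = 0.5142
−0.20·log₂(0.20) = 0.4644
−0.23·log₂(0.23) = 0.4877
−0.17·log₂(0.17) = 0.4346
−0.12·log₂(0.12) = 0.3671
Sum ≈ 2.2679 → 2.268 bits.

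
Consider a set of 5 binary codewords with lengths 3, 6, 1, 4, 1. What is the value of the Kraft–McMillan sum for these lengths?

1.203125

With common denominator 2^6 = 64: Σ 2^(−ℓᵢ) = 8/64 + 1/64 + 32/64 + 4/64 + 32/64 = 77/64 = 1.203125.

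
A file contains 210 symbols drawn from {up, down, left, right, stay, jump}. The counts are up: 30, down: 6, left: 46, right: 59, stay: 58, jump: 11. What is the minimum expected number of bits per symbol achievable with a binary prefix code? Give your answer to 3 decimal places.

2.305 bits/symbol

Probabilities are the counts divided by 210.
Repeatedly combine the two least-probable nodes; the expected code length is the sum of the merged weights.
merge 1/35 + 11/210 → 17/210
merge 17/210 + 1/7 → 47/210
merge 23/105 + 47/210 → 31/70
merge 29/105 + 59/210 → 39/70
merge 31/70 + 39/70 → 1
L = 17/210 + 47/210 + 31/70 + 39/70 + 1 = 242/105 ≈ 2.305 bits/symbol.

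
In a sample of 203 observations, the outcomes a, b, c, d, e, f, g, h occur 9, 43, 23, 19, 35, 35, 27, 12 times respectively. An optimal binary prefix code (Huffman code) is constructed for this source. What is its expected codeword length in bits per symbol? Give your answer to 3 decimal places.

Probabilities are the counts divided by 203.
Repeatedly combine the two least-probable nodes; the expected code length is the sum of the merged weights.
merge 9/203 + 12/203 → 3/29
merge 19/203 + 3/29 → 40/203
merge 23/203 + 27/203 → 50/203
merge 5/29 + 5/29 → 10/29
merge 40/203 + 43/203 → 83/203
merge 50/203 + 10/29 → 120/203
merge 83/203 + 120/203 → 1
L = 3/29 + 40/203 + 50/203 + 10/29 + 83/203 + 120/203 + 1 = 587/203 ≈ 2.892 bits/symbol.

2.892 bits/symbol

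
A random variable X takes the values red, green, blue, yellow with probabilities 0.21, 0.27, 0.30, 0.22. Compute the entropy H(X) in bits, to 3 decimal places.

H = −Σ pᵢ log₂ pᵢ.
−0.21·log₂(0.21) = 0.4728
−0.27·log₂(0.27) = 0.5100
−0.30·log₂(0.30) = 0.5211
−0.22·log₂(0.22) = 0.4806
Sum ≈ 1.9845 → 1.985 bits.

1.985 bits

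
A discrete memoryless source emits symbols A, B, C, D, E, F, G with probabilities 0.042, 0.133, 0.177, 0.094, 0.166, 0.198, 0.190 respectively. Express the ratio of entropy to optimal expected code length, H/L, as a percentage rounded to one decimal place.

97.9%

Entropy H = −Σ p log₂ p ≈ 2.6899 bits.
Huffman merges: 21/500+47/500→17/125; 133/1000+17/125→269/1000; 83/500+177/1000→343/1000; 19/100+99/500→97/250; 269/1000+343/1000→153/250; 97/250+153/250→1. L = 687/250 ≈ 2.7480.
Efficiency = H/L = 2.6899/2.7480 = 97.9%.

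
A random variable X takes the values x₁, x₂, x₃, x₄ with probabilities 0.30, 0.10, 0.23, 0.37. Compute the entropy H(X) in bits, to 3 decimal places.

H = −Σ pᵢ log₂ pᵢ.
−0.30·log₂(0.30) = 0.5211
−0.10·log₂(0.10) = 0.3322
−0.23·log₂(0.23) = 0.4877
−0.37·log₂(0.37) = 0.5307
Sum ≈ 1.8717 → 1.872 bits.

1.872 bits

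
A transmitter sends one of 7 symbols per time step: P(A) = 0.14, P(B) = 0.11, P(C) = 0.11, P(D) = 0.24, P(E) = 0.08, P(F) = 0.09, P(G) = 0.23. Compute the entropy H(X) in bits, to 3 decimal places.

H = −Σ pᵢ log₂ pᵢ.
−0.14·log₂(0.14) = 0.3971
−0.11·log₂(0.11) = 0.3503
−0.11·log₂(0.11) = 0.3503
−0.24·log₂(0.24) = 0.4941
−0.08·log₂(0.08) = 0.2915
−0.09·log₂(0.09) = 0.3127
−0.23·log₂(0.23) = 0.4877
Sum ≈ 2.6836 → 2.684 bits.

2.684 bits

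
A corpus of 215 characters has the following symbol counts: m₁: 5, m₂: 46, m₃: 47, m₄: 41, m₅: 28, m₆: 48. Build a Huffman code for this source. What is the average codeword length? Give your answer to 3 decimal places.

2.498 bits/symbol

Probabilities are the counts divided by 215.
Repeatedly combine the two least-probable nodes; the expected code length is the sum of the merged weights.
merge 1/43 + 28/215 → 33/215
merge 33/215 + 41/215 → 74/215
merge 46/215 + 47/215 → 93/215
merge 48/215 + 74/215 → 122/215
merge 93/215 + 122/215 → 1
L = 33/215 + 74/215 + 93/215 + 122/215 + 1 = 537/215 ≈ 2.498 bits/symbol.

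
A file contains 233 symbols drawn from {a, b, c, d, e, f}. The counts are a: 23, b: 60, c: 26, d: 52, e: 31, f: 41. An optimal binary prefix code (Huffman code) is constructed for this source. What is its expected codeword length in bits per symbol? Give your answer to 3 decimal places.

2.519 bits/symbol

Probabilities are the counts divided by 233.
Repeatedly combine the two least-probable nodes; the expected code length is the sum of the merged weights.
merge 23/233 + 26/233 → 49/233
merge 31/233 + 41/233 → 72/233
merge 49/233 + 52/233 → 101/233
merge 60/233 + 72/233 → 132/233
merge 101/233 + 132/233 → 1
L = 49/233 + 72/233 + 101/233 + 132/233 + 1 = 587/233 ≈ 2.519 bits/symbol.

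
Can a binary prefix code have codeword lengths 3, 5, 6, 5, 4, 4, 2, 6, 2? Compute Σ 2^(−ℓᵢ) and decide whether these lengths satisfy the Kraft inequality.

With common denominator 2^6 = 64: Σ 2^(−ℓᵢ) = 8/64 + 2/64 + 1/64 + 2/64 + 4/64 + 4/64 + 16/64 + 1/64 + 16/64 = 54/64 = 0.84375.
Kraft's inequality requires Σ ≤ 1; here Σ = 0.84375 ≤ 1, so such a prefix code exists.

0.84375; yes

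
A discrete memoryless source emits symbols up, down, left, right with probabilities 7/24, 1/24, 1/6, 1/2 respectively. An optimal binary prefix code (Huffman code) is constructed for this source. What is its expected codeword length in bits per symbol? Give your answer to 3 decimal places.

1.708 bits/symbol

Repeatedly combine the two least-probable nodes; the expected code length is the sum of the merged weights.
merge 1/24 + 1/6 → 5/24
merge 5/24 + 7/24 → 1/2
merge 1/2 + 1/2 → 1
L = 5/24 + 1/2 + 1 = 41/24 ≈ 1.708 bits/symbol.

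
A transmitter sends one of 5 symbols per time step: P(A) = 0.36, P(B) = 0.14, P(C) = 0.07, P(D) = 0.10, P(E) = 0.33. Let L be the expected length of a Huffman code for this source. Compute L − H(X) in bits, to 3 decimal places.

Entropy H = −Σ p log₂ p ≈ 2.0563 bits.
Huffman merges: 7/100+1/10→17/100; 7/50+17/100→31/100; 31/100+33/100→16/25; 9/25+16/25→1. L = 53/25 ≈ 2.1200.
L − H = 2.1200 − 2.0563 = 0.064 bits.

0.064 bits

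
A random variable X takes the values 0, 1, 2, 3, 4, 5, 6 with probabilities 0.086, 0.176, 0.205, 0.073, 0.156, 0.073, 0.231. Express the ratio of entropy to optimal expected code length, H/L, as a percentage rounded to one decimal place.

Entropy H = −Σ p log₂ p ≈ 2.6720 bits.
Huffman merges: 73/1000+73/1000→73/500; 43/500+73/500→29/125; 39/250+22/125→83/250; 41/200+231/1000→109/250; 29/125+83/250→141/250; 109/250+141/250→1. L = 271/100 ≈ 2.7100.
Efficiency = H/L = 2.6720/2.7100 = 98.6%.

98.6%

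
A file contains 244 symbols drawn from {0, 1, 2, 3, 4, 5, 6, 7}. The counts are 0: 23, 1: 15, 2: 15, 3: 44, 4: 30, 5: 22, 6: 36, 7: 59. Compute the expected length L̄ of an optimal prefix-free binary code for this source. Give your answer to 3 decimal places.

Probabilities are the counts divided by 244.
Repeatedly combine the two least-probable nodes; the expected code length is the sum of the merged weights.
merge 15/244 + 15/244 → 15/122
merge 11/122 + 23/244 → 45/244
merge 15/122 + 15/122 → 15/61
merge 9/61 + 11/61 → 20/61
merge 45/244 + 59/244 → 26/61
merge 15/61 + 20/61 → 35/61
merge 26/61 + 35/61 → 1
L = 15/122 + 45/244 + 15/61 + 20/61 + 26/61 + 35/61 + 1 = 703/244 ≈ 2.881 bits/symbol.

2.881 bits/symbol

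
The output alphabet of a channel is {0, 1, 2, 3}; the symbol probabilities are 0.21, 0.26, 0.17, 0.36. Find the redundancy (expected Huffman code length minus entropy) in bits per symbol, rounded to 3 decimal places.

Entropy H = −Σ p log₂ p ≈ 1.9433 bits.
Huffman merges: 17/100+21/100→19/50; 13/50+9/25→31/50; 19/50+31/50→1. L = 2 ≈ 2.0000.
L − H = 2.0000 − 1.9433 = 0.057 bits.

0.057 bits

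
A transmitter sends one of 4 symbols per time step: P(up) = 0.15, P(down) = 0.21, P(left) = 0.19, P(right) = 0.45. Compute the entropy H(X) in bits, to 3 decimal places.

H = −Σ pᵢ log₂ pᵢ.
−0.15·log₂(0.15) = 0.4105
−0.21·log₂(0.21) = 0.4728
−0.19·log₂(0.19) = 0.4552
−0.45·log₂(0.45) = 0.5184
Sum ≈ 1.8570 → 1.857 bits.

1.857 bits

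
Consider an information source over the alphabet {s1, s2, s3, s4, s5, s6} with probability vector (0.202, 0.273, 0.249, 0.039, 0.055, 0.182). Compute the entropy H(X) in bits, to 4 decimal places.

H = −Σ pᵢ log₂ pᵢ.
−0.202·log₂(0.202) = 0.4661
−0.273·log₂(0.273) = 0.5113
−0.249·log₂(0.249) = 0.4994
−0.039·log₂(0.039) = 0.1825
−0.055·log₂(0.055) = 0.2301
−0.182·log₂(0.182) = 0.4474
Sum ≈ 2.3369 → 2.3369 bits.

2.3369 bits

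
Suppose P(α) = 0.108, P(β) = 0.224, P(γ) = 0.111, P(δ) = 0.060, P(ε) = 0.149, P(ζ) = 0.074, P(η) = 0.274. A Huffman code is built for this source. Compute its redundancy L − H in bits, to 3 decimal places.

0.011 bits

Entropy H = −Σ p log₂ p ≈ 2.6248 bits.
Huffman merges: 3/50+37/500→67/500; 27/250+111/1000→219/1000; 67/500+149/1000→283/1000; 219/1000+28/125→443/1000; 137/500+283/1000→557/1000; 443/1000+557/1000→1. L = 659/250 ≈ 2.6360.
L − H = 2.6360 − 2.6248 = 0.011 bits.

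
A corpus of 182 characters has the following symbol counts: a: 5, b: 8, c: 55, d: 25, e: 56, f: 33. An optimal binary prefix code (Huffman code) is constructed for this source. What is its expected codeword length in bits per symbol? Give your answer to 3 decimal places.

2.280 bits/symbol

Probabilities are the counts divided by 182.
Repeatedly combine the two least-probable nodes; the expected code length is the sum of the merged weights.
merge 5/182 + 4/91 → 1/14
merge 1/14 + 25/182 → 19/91
merge 33/182 + 19/91 → 71/182
merge 55/182 + 4/13 → 111/182
merge 71/182 + 111/182 → 1
L = 1/14 + 19/91 + 71/182 + 111/182 + 1 = 415/182 ≈ 2.280 bits/symbol.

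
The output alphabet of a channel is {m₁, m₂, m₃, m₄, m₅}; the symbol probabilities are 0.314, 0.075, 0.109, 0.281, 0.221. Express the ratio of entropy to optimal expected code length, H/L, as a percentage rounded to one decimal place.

Entropy H = −Σ p log₂ p ≈ 2.1495 bits.
Huffman merges: 3/40+109/1000→23/125; 23/125+221/1000→81/200; 281/1000+157/500→119/200; 81/200+119/200→1. L = 273/125 ≈ 2.1840.
Efficiency = H/L = 2.1495/2.1840 = 98.4%.

98.4%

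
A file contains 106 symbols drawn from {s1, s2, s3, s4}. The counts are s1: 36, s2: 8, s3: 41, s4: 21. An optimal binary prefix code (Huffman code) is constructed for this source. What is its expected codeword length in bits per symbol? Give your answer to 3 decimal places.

Probabilities are the counts divided by 106.
Repeatedly combine the two least-probable nodes; the expected code length is the sum of the merged weights.
merge 4/53 + 21/106 → 29/106
merge 29/106 + 18/53 → 65/106
merge 41/106 + 65/106 → 1
L = 29/106 + 65/106 + 1 = 100/53 ≈ 1.887 bits/symbol.

1.887 bits/symbol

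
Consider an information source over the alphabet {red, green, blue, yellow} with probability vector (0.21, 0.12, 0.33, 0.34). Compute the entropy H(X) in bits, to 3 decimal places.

1.897 bits

H = −Σ pᵢ log₂ pᵢ.
−0.21·log₂(0.21) = 0.4728
−0.12·log₂(0.12) = 0.3671
−0.33·log₂(0.33) = 0.5278
−0.34·log₂(0.34) = 0.5292
Sum ≈ 1.8969 → 1.897 bits.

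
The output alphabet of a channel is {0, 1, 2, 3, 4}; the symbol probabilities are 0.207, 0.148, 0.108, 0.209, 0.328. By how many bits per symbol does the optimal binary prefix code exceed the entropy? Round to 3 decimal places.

Entropy H = −Σ p log₂ p ≈ 2.2246 bits.
Huffman merges: 27/250+37/250→32/125; 207/1000+209/1000→52/125; 32/125+41/125→73/125; 52/125+73/125→1. L = 282/125 ≈ 2.2560.
L − H = 2.2560 − 2.2246 = 0.031 bits.

0.031 bits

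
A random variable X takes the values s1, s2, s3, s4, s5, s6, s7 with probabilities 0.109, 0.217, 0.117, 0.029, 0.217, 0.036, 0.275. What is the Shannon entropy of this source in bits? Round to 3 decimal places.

H = −Σ pᵢ log₂ pᵢ.
−0.109·log₂(0.109) = 0.3485
−0.217·log₂(0.217) = 0.4783
−0.117·log₂(0.117) = 0.3622
−0.029·log₂(0.029) = 0.1481
−0.217·log₂(0.217) = 0.4783
−0.036·log₂(0.036) = 0.1727
−0.275·log₂(0.275) = 0.5122
Sum ≈ 2.5003 → 2.500 bits.

2.500 bits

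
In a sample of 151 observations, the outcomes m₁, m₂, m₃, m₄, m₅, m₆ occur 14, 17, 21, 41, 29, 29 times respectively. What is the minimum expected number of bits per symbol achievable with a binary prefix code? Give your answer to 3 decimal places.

Probabilities are the counts divided by 151.
Repeatedly combine the two least-probable nodes; the expected code length is the sum of the merged weights.
merge 14/151 + 17/151 → 31/151
merge 21/151 + 29/151 → 50/151
merge 29/151 + 31/151 → 60/151
merge 41/151 + 50/151 → 91/151
merge 60/151 + 91/151 → 1
L = 31/151 + 50/151 + 60/151 + 91/151 + 1 = 383/151 ≈ 2.536 bits/symbol.

2.536 bits/symbol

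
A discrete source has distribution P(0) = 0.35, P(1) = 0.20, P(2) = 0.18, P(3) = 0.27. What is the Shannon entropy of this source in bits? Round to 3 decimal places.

1.950 bits

H = −Σ pᵢ log₂ pᵢ.
−0.35·log₂(0.35) = 0.5301
−0.20·log₂(0.20) = 0.4644
−0.18·log₂(0.18) = 0.4453
−0.27·log₂(0.27) = 0.5100
Sum ≈ 1.9498 → 1.950 bits.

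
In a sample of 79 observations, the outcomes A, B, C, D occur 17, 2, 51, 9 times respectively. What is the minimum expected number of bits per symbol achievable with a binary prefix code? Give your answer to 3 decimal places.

Probabilities are the counts divided by 79.
Repeatedly combine the two least-probable nodes; the expected code length is the sum of the merged weights.
merge 2/79 + 9/79 → 11/79
merge 11/79 + 17/79 → 28/79
merge 28/79 + 51/79 → 1
L = 11/79 + 28/79 + 1 = 118/79 ≈ 1.494 bits/symbol.

1.494 bits/symbol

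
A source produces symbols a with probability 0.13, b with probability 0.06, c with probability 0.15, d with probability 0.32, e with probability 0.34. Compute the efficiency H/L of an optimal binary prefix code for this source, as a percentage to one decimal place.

Entropy H = −Σ p log₂ p ≈ 2.0919 bits.
Huffman merges: 3/50+13/100→19/100; 3/20+19/100→17/50; 8/25+17/50→33/50; 17/50+33/50→1. L = 219/100 ≈ 2.1900.
Efficiency = H/L = 2.0919/2.1900 = 95.5%.

95.5%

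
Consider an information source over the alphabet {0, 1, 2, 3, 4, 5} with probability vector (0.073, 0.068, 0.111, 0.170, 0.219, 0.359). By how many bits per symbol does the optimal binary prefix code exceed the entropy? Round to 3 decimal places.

Entropy H = −Σ p log₂ p ≈ 2.3364 bits.
Huffman merges: 17/250+73/1000→141/1000; 111/1000+141/1000→63/250; 17/100+219/1000→389/1000; 63/250+359/1000→611/1000; 389/1000+611/1000→1. L = 2393/1000 ≈ 2.3930.
L − H = 2.3930 − 2.3364 = 0.057 bits.

0.057 bits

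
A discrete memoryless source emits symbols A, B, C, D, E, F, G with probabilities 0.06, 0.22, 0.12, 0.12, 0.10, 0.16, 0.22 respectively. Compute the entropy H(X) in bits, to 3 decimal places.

2.694 bits

H = −Σ pᵢ log₂ pᵢ.
−0.06·log₂(0.06) = 0.2435
−0.22·log₂(0.22) = 0.4806
−0.12·log₂(0.12) = 0.3671
−0.12·log₂(0.12) = 0.3671
−0.10·log₂(0.10) = 0.3322
−0.16·log₂(0.16) = 0.4230
−0.22·log₂(0.22) = 0.4806
Sum ≈ 2.6940 → 2.694 bits.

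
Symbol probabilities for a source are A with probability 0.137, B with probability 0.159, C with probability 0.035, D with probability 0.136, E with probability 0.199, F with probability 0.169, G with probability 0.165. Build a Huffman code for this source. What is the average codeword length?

2.801 bits/symbol

Repeatedly combine the two least-probable nodes; the expected code length is the sum of the merged weights.
merge 7/200 + 17/125 → 171/1000
merge 137/1000 + 159/1000 → 37/125
merge 33/200 + 169/1000 → 167/500
merge 171/1000 + 199/1000 → 37/100
merge 37/125 + 167/500 → 63/100
merge 37/100 + 63/100 → 1
L = 171/1000 + 37/125 + 167/500 + 37/100 + 63/100 + 1 = 2801/1000 = 2.801 bits/symbol.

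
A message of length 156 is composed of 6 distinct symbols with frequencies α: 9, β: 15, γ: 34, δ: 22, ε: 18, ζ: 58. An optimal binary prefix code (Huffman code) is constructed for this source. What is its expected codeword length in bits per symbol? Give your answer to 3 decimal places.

2.410 bits/symbol

Probabilities are the counts divided by 156.
Repeatedly combine the two least-probable nodes; the expected code length is the sum of the merged weights.
merge 3/52 + 5/52 → 2/13
merge 3/26 + 11/78 → 10/39
merge 2/13 + 17/78 → 29/78
merge 10/39 + 29/78 → 49/78
merge 29/78 + 49/78 → 1
L = 2/13 + 10/39 + 29/78 + 49/78 + 1 = 94/39 ≈ 2.410 bits/symbol.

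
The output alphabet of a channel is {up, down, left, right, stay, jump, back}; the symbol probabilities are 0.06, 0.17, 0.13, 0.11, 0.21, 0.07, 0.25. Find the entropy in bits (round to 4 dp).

H = −Σ pᵢ log₂ pᵢ.
−0.06·log₂(0.06) = 0.2435
−0.17·log₂(0.17) = 0.4346
−0.13·log₂(0.13) = 0.3826
−0.11·log₂(0.11) = 0.3503
−0.21·log₂(0.21) = 0.4728
−0.07·log₂(0.07) = 0.2686
−0.25·log₂(0.25) = 0.5000
Sum ≈ 2.6524 → 2.6524 bits.

2.6524 bits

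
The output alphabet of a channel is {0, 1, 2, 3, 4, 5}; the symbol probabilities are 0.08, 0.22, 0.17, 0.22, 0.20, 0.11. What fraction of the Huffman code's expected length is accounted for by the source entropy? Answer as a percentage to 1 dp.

98.1%

Entropy H = −Σ p log₂ p ≈ 2.5019 bits.
Huffman merges: 2/25+11/100→19/100; 17/100+19/100→9/25; 1/5+11/50→21/50; 11/50+9/25→29/50; 21/50+29/50→1. L = 51/20 ≈ 2.5500.
Efficiency = H/L = 2.5019/2.5500 = 98.1%.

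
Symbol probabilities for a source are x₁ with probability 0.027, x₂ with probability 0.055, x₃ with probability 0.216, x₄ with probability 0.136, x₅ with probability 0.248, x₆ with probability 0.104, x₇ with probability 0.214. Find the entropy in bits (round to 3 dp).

H = −Σ pᵢ log₂ pᵢ.
−0.027·log₂(0.027) = 0.1407
−0.055·log₂(0.055) = 0.2301
−0.216·log₂(0.216) = 0.4776
−0.136·log₂(0.136) = 0.3915
−0.248·log₂(0.248) = 0.4989
−0.104·log₂(0.104) = 0.3396
−0.214·log₂(0.214) = 0.4760
Sum ≈ 2.5543 → 2.554 bits.

2.554 bits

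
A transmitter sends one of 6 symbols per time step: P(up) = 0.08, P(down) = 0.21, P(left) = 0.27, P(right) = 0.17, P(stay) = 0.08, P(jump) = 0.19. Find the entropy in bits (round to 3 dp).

2.456 bits

H = −Σ pᵢ log₂ pᵢ.
−0.08·log₂(0.08) = 0.2915
−0.21·log₂(0.21) = 0.4728
−0.27·log₂(0.27) = 0.5100
−0.17·log₂(0.17) = 0.4346
−0.08·log₂(0.08) = 0.2915
−0.19·log₂(0.19) = 0.4552
Sum ≈ 2.4557 → 2.456 bits.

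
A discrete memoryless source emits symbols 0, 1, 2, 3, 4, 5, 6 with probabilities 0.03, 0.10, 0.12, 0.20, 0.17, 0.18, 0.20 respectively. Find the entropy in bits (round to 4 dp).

2.6597 bits

H = −Σ pᵢ log₂ pᵢ.
−0.03·log₂(0.03) = 0.1518
−0.10·log₂(0.10) = 0.3322
−0.12·log₂(0.12) = 0.3671
−0.20·log₂(0.20) = 0.4644
−0.17·log₂(0.17) = 0.4346
−0.18·log₂(0.18) = 0.4453
−0.20·log₂(0.20) = 0.4644
Sum ≈ 2.6597 → 2.6597 bits.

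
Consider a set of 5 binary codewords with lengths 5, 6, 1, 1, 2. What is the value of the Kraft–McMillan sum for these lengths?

1.296875

With common denominator 2^6 = 64: Σ 2^(−ℓᵢ) = 2/64 + 1/64 + 32/64 + 32/64 + 16/64 = 83/64 = 1.296875.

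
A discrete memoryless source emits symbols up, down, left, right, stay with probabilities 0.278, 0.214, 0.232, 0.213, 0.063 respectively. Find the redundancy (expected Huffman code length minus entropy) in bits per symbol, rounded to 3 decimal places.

Entropy H = −Σ p log₂ p ≈ 2.2049 bits.
Huffman merges: 63/1000+213/1000→69/250; 107/500+29/125→223/500; 69/250+139/500→277/500; 223/500+277/500→1. L = 569/250 ≈ 2.2760.
L − H = 2.2760 − 2.2049 = 0.071 bits.

0.071 bits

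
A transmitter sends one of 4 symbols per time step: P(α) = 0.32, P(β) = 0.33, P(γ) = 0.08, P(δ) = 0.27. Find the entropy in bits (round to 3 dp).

1.855 bits

H = −Σ pᵢ log₂ pᵢ.
−0.32·log₂(0.32) = 0.5260
−0.33·log₂(0.33) = 0.5278
−0.08·log₂(0.08) = 0.2915
−0.27·log₂(0.27) = 0.5100
Sum ≈ 1.8554 → 1.855 bits.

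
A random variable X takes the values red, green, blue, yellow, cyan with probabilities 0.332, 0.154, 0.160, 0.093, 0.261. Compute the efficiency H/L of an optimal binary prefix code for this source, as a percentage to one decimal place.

97.5%

Entropy H = −Σ p log₂ p ≈ 2.1913 bits.
Huffman merges: 93/1000+77/500→247/1000; 4/25+247/1000→407/1000; 261/1000+83/250→593/1000; 407/1000+593/1000→1. L = 2247/1000 ≈ 2.2470.
Efficiency = H/L = 2.1913/2.2470 = 97.5%.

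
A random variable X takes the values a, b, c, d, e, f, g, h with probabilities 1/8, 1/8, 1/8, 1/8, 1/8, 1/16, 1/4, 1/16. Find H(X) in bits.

2.875 bits

Each probability is a power of 1/2, so log₂(1/p) is an integer.
H = Σ p·log₂(1/p) = 1/8·3 + 1/8·3 + 1/8·3 + 1/8·3 + 1/8·3 + 1/16·4 + 1/4·2 + 1/16·4 = 2.875 bits.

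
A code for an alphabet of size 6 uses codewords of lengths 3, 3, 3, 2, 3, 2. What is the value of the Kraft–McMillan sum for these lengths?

With common denominator 2^3 = 8: Σ 2^(−ℓᵢ) = 1/8 + 1/8 + 1/8 + 2/8 + 1/8 + 2/8 = 8/8 = 1.

1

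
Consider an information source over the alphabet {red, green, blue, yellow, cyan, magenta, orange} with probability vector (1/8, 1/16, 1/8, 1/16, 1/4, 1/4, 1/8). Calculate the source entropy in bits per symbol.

Each probability is a power of 1/2, so log₂(1/p) is an integer.
H = Σ p·log₂(1/p) = 1/8·3 + 1/16·4 + 1/8·3 + 1/16·4 + 1/4·2 + 1/4·2 + 1/8·3 = 2.625 bits.

2.625 bits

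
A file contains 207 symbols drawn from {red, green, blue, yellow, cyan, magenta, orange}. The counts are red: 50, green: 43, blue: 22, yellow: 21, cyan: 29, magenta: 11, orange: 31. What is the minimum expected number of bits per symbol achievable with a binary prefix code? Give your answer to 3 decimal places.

Probabilities are the counts divided by 207.
Repeatedly combine the two least-probable nodes; the expected code length is the sum of the merged weights.
merge 11/207 + 7/69 → 32/207
merge 22/207 + 29/207 → 17/69
merge 31/207 + 32/207 → 7/23
merge 43/207 + 50/207 → 31/69
merge 17/69 + 7/23 → 38/69
merge 31/69 + 38/69 → 1
L = 32/207 + 17/69 + 7/23 + 31/69 + 38/69 + 1 = 560/207 ≈ 2.705 bits/symbol.

2.705 bits/symbol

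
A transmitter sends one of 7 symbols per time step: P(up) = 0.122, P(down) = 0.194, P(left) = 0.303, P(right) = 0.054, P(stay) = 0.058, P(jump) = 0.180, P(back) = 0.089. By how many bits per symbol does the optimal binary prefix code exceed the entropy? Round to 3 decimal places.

Entropy H = −Σ p log₂ p ≈ 2.5728 bits.
Huffman merges: 27/500+29/500→14/125; 89/1000+14/125→201/1000; 61/500+9/50→151/500; 97/500+201/1000→79/200; 151/500+303/1000→121/200; 79/200+121/200→1. L = 523/200 ≈ 2.6150.
L − H = 2.6150 − 2.5728 = 0.042 bits.

0.042 bits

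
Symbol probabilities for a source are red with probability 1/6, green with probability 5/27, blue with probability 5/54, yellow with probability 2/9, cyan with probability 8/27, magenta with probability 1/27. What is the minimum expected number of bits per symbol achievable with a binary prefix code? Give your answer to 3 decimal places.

2.426 bits/symbol

Repeatedly combine the two least-probable nodes; the expected code length is the sum of the merged weights.
merge 1/27 + 5/54 → 7/54
merge 7/54 + 1/6 → 8/27
merge 5/27 + 2/9 → 11/27
merge 8/27 + 8/27 → 16/27
merge 11/27 + 16/27 → 1
L = 7/54 + 8/27 + 11/27 + 16/27 + 1 = 131/54 ≈ 2.426 bits/symbol.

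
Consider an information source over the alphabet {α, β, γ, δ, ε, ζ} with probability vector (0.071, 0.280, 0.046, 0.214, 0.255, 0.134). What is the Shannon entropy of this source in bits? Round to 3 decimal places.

H = −Σ pᵢ log₂ pᵢ.
−0.071·log₂(0.071) = 0.2709
−0.280·log₂(0.280) = 0.5142
−0.046·log₂(0.046) = 0.2043
−0.214·log₂(0.214) = 0.4760
−0.255·log₂(0.255) = 0.5027
−0.134·log₂(0.134) = 0.3886
Sum ≈ 2.3568 → 2.357 bits.

2.357 bits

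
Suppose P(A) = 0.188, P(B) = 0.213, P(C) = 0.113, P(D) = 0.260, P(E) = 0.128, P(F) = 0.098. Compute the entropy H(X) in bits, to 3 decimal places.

2.497 bits

H = −Σ pᵢ log₂ pᵢ.
−0.188·log₂(0.188) = 0.4533
−0.213·log₂(0.213) = 0.4752
−0.113·log₂(0.113) = 0.3555
−0.260·log₂(0.260) = 0.5053
−0.128·log₂(0.128) = 0.3796
−0.098·log₂(0.098) = 0.3284
Sum ≈ 2.4973 → 2.497 bits.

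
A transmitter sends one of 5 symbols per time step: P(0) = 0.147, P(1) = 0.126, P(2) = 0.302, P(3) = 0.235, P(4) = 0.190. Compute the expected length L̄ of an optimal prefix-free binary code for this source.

Repeatedly combine the two least-probable nodes; the expected code length is the sum of the merged weights.
merge 63/500 + 147/1000 → 273/1000
merge 19/100 + 47/200 → 17/40
merge 273/1000 + 151/500 → 23/40
merge 17/40 + 23/40 → 1
L = 273/1000 + 17/40 + 23/40 + 1 = 2273/1000 = 2.273 bits/symbol.

2.273 bits/symbol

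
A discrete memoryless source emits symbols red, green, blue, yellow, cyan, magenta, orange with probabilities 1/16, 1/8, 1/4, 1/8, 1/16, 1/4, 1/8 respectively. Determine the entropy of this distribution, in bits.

Each probability is a power of 1/2, so log₂(1/p) is an integer.
H = Σ p·log₂(1/p) = 1/16·4 + 1/8·3 + 1/4·2 + 1/8·3 + 1/16·4 + 1/4·2 + 1/8·3 = 2.625 bits.

2.625 bits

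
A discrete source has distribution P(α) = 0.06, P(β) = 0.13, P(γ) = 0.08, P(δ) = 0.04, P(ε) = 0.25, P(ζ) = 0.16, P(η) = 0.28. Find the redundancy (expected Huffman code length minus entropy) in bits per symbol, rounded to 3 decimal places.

Entropy H = −Σ p log₂ p ≈ 2.5407 bits.
Huffman merges: 1/25+3/50→1/10; 2/25+1/10→9/50; 13/100+4/25→29/100; 9/50+1/4→43/100; 7/25+29/100→57/100; 43/100+57/100→1. L = 257/100 ≈ 2.5700.
L − H = 2.5700 − 2.5407 = 0.029 bits.

0.029 bits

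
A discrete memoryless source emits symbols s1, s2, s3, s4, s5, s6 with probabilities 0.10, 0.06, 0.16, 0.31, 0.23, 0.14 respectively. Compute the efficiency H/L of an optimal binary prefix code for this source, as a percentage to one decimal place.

Entropy H = −Σ p log₂ p ≈ 2.4073 bits.
Huffman merges: 3/50+1/10→4/25; 7/50+4/25→3/10; 4/25+23/100→39/100; 3/10+31/100→61/100; 39/100+61/100→1. L = 123/50 ≈ 2.4600.
Efficiency = H/L = 2.4073/2.4600 = 97.9%.

97.9%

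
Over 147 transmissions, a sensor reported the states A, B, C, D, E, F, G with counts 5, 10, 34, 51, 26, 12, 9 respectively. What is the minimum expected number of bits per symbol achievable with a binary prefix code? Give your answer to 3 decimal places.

2.490 bits/symbol

Probabilities are the counts divided by 147.
Repeatedly combine the two least-probable nodes; the expected code length is the sum of the merged weights.
merge 5/147 + 3/49 → 2/21
merge 10/147 + 4/49 → 22/147
merge 2/21 + 22/147 → 12/49
merge 26/147 + 34/147 → 20/49
merge 12/49 + 17/49 → 29/49
merge 20/49 + 29/49 → 1
L = 2/21 + 22/147 + 12/49 + 20/49 + 29/49 + 1 = 122/49 ≈ 2.490 bits/symbol.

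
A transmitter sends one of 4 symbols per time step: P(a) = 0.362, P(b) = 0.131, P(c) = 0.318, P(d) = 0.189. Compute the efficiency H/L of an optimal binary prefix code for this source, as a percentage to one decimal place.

96.8%

Entropy H = −Σ p log₂ p ≈ 1.8947 bits.
Huffman merges: 131/1000+189/1000→8/25; 159/500+8/25→319/500; 181/500+319/500→1. L = 979/500 ≈ 1.9580.
Efficiency = H/L = 1.8947/1.9580 = 96.8%.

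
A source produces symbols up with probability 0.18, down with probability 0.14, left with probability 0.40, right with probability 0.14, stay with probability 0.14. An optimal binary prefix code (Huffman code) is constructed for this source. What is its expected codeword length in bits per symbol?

Repeatedly combine the two least-probable nodes; the expected code length is the sum of the merged weights.
merge 7/50 + 7/50 → 7/25
merge 7/50 + 9/50 → 8/25
merge 7/25 + 8/25 → 3/5
merge 2/5 + 3/5 → 1
L = 7/25 + 8/25 + 3/5 + 1 = 11/5 = 2.2 bits/symbol.

2.2 bits/symbol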